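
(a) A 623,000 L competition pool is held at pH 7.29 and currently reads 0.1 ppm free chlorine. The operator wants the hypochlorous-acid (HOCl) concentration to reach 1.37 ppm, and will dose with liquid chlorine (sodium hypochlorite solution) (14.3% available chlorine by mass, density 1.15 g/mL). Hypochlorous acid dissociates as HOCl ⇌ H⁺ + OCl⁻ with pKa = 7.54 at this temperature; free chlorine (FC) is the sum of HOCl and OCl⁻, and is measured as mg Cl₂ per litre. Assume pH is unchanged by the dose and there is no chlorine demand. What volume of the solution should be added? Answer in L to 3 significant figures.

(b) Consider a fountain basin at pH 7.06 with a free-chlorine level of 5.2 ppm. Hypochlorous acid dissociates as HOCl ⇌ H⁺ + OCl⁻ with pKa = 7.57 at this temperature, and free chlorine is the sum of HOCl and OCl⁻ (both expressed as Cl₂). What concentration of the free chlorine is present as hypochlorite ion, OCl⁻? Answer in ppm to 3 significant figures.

(a) [OCl⁻]/[HOCl] = 10^(pH − pKa) = 10^(7.29 − 7.54) = 0.5623; fraction as HOCl = 1/(1 + 0.5623) = 0.6401.
(a) Free chlorine required for 1.37 ppm HOCl: 1.37 / 0.6401 = 2.14 ppm.
(a) FC to add: 2.14 − 0.1 = 2.04 mg/L as Cl₂.
(a) Cl₂ equivalent: 2.04 mg/L × 623,000 L = 1271 g.
(a) Product at 14.3% available Cl: 1271 / 0.143 = 8889 g.
(a) Volume: 8889 g ÷ 1.15 g/mL = 7730 mL.

(b) [OCl⁻]/[HOCl] = 10^(pH − pKa) = 10^(7.06 − 7.57) = 10^-0.51 = 0.309.
(b) Fraction as HOCl = 1 / (1 + 0.309) = 0.7639.
(b) OCl⁻ = (1 − 0.7639) × 5.2 ppm = 1.228 ppm.

(a) 7.73 L; (b) 1.23 ppm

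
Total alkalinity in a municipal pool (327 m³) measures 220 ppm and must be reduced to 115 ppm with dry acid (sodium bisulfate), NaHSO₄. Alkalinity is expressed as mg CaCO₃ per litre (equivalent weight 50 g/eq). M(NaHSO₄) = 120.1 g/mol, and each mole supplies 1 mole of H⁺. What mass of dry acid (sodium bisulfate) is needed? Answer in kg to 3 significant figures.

82.5 kg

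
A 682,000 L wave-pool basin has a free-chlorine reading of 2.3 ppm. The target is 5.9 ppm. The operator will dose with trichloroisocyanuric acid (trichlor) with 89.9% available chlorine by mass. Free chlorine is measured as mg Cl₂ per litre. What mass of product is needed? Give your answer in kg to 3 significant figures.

2.73 kg

Chlorine deficit: 5.9 − 2.3 = 3.6 ppm = 3.6 mg/L as Cl₂.
Cl₂ equivalent needed: 3.6 mg/L × 682,000 L = 2,455,000 mg = 2455 g.
Product at 89.9% available chlorine: 2455 / 0.899 = 2731 g.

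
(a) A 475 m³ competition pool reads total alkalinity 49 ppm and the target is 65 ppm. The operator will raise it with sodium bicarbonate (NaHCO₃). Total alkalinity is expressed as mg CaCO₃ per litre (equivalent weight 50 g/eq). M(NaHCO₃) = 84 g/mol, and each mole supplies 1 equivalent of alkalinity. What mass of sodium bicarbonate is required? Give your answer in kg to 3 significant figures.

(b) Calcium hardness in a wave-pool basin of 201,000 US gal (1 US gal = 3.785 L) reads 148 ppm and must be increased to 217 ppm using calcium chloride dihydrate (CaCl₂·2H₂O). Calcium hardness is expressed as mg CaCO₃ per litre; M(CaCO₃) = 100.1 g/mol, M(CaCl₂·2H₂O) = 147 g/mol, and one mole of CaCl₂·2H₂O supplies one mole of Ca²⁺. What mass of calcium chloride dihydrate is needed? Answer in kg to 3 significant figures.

(a) Volume: 475 m³ = 475,000 L.
(a) Alkalinity to add: (65 − 49) = 16 mg/L as CaCO₃ × 475,000 L = 7600 g as CaCO₃.
(a) Equivalents: 7600 g ÷ 50 g/eq = 152 eq.
(a) NaHCO₃ supplies 1 eq per mole → 152 mol.
(a) Mass: 152 mol × 84 g/mol = 12,770 g.

(b) Volume: 201,000 US gal × 3.785 L/gal = 760,785 L.
(b) Hardness to add: (217 − 148) = 69 mg/L as CaCO₃ × 760,785 L = 52,490 g as CaCO₃.
(b) Moles of Ca²⁺ (1 mol Ca²⁺ ≡ 1 mol CaCO₃): 52,490 / 100.1 g/mol = 524.4 mol.
(b) Mass of CaCl₂·2H₂O: 524.4 × 147 = 77,090 g.

(a) 12.8 kg; (b) 77.1 kg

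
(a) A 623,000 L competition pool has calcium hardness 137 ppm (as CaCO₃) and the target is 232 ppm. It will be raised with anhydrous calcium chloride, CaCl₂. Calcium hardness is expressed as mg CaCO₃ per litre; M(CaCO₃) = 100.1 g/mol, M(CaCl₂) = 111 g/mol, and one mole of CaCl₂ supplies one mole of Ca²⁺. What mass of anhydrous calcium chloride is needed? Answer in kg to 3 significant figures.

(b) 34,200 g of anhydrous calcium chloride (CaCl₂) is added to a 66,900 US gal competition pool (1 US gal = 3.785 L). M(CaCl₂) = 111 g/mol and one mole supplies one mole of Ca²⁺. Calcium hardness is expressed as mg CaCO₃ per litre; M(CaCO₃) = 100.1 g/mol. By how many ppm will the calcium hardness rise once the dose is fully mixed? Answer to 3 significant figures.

(a) 65.6 kg; (b) 122 ppm

(a) Hardness to add: (232 − 137) = 95 mg/L as CaCO₃ × 623,000 L = 59,180 g as CaCO₃.
(a) Moles of Ca²⁺ (1 mol Ca²⁺ ≡ 1 mol CaCO₃): 59,180 / 100.1 g/mol = 591.3 mol.
(a) Mass of CaCl₂: 591.3 × 111 = 65,630 g.

(b) Volume: 66,900 US gal × 3.785 L/gal = 253,216 L.
(b) Moles of Ca²⁺: 34,200 g ÷ 111 g/mol = 308.1 mol.
(b) As CaCO₃: 308.1 mol × 100.1 g/mol = 30,840 g.
(b) Rise: 30,840 g / 253,216 L × 1000 = 121.8 mg/L.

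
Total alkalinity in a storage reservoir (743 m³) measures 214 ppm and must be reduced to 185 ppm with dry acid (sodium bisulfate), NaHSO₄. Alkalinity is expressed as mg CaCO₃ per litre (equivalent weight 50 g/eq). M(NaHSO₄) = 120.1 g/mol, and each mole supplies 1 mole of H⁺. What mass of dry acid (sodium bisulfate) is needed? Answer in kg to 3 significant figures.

Volume: 743 m³ = 743,000 L.
Alkalinity to neutralize: (214 − 185) = 29 mg/L as CaCO₃ × 743,000 L = 21,550 g as CaCO₃.
Equivalents of H⁺ required: 21,550 ÷ 50 g/eq = 430.9 eq = 430.9 mol NaHSO₄.
Mass of NaHSO₄: 430.9 × 120.1 = 51,760 g.

51.8 kg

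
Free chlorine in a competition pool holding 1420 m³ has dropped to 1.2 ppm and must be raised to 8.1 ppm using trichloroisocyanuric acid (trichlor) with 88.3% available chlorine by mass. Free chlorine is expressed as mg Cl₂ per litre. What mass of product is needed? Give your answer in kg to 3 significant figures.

11.1 kg

Volume: 1420 m³ = 1,420,000 L.
Chlorine deficit: 8.1 − 1.2 = 6.9 ppm = 6.9 mg/L as Cl₂.
Cl₂ equivalent needed: 6.9 mg/L × 1,420,000 L = 9,798,000 mg = 9798 g.
Product at 88.3% available chlorine: 9798 / 0.883 = 11,100 g.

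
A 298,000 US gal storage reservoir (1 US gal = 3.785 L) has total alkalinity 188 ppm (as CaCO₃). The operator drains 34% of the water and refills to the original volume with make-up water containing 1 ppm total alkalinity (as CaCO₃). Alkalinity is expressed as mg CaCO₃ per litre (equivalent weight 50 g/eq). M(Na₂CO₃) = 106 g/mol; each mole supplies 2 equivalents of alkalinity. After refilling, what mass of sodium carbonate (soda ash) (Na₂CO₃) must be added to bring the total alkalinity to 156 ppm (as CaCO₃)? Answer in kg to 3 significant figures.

37.8 kg

Volume: 298,000 US gal × 3.785 L/gal = 1,127,930 L.
After draining 34% and refilling: 188 × 0.66 + 1 × 0.34 = 124.42 ppm.
Deficit to target: 156 − 124.42 = 31.58 mg/L.
As CaCO₃: 31.58 mg/L × 1,127,930 L = 35,620 g; ÷ 50 g/eq ÷ 2 = 356.2 mol Na₂CO₃.
Mass: 356.2 × 106 = 37,760 g.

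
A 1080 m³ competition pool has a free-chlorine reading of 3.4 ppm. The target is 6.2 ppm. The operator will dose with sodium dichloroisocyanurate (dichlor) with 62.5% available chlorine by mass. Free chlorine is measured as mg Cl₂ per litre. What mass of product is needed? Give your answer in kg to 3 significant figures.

Volume: 1080 m³ = 1,080,000 L.
Chlorine deficit: 6.2 − 3.4 = 2.8 ppm = 2.8 mg/L as Cl₂.
Cl₂ equivalent needed: 2.8 mg/L × 1,080,000 L = 3,024,000 mg = 3024 g.
Product at 62.5% available chlorine: 3024 / 0.625 = 4838 g.

4.84 kg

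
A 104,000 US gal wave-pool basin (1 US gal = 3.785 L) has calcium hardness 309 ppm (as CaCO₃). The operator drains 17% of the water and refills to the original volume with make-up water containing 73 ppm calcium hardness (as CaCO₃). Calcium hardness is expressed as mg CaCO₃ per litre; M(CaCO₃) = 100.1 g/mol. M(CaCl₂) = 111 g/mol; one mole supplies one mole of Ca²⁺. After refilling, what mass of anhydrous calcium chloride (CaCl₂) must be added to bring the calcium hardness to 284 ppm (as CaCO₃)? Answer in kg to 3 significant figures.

Volume: 104,000 US gal × 3.785 L/gal = 393,640 L.
After draining 17% and refilling: 309 × 0.83 + 73 × 0.17 = 268.88 ppm.
Deficit to target: 284 − 268.88 = 15.12 mg/L.
As CaCO₃: 15.12 mg/L × 393,640 L = 5952 g; ÷ 100.1 = 59.46 mol Ca²⁺.
Mass: 59.46 × 111 = 6600 g.

6.60 kg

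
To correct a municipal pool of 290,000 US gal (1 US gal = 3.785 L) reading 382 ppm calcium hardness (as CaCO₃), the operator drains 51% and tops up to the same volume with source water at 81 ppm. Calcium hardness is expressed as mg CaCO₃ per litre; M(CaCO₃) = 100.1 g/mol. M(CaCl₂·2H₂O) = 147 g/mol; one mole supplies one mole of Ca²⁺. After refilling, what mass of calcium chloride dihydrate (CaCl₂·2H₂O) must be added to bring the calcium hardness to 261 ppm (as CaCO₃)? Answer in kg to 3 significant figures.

52.4 kg

Volume: 290,000 US gal × 3.785 L/gal = 1,097,650 L.
After draining 51% and refilling: 382 × 0.49 + 81 × 0.51 = 228.49 ppm.
Deficit to target: 261 − 228.49 = 32.51 mg/L.
As CaCO₃: 32.51 mg/L × 1,097,650 L = 35,680 g; ÷ 100.1 = 356.5 mol Ca²⁺.
Mass: 356.5 × 147 = 52,400 g.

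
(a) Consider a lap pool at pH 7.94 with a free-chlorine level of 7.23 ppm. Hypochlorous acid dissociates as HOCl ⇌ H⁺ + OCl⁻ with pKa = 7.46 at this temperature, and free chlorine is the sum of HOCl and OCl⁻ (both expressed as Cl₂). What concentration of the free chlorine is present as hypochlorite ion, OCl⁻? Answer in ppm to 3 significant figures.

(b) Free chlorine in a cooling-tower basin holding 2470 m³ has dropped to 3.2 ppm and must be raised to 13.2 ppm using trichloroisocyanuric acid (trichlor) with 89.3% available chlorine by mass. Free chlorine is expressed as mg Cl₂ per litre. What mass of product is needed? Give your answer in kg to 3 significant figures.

(a) [OCl⁻]/[HOCl] = 10^(pH − pKa) = 10^(7.94 − 7.46) = 10^0.48 = 3.02.
(a) Fraction as HOCl = 1 / (1 + 3.02) = 0.2488.
(a) OCl⁻ = (1 − 0.2488) × 7.23 ppm = 5.431 ppm.

(b) Volume: 2470 m³ = 2,470,000 L.
(b) Chlorine deficit: 13.2 − 3.2 = 10 ppm = 10 mg/L as Cl₂.
(b) Cl₂ equivalent needed: 10 mg/L × 2,470,000 L = 24,700,000 mg = 24,700 g.
(b) Product at 89.3% available chlorine: 24,700 / 0.893 = 27,660 g.

(a) 5.43 ppm; (b) 27.7 kg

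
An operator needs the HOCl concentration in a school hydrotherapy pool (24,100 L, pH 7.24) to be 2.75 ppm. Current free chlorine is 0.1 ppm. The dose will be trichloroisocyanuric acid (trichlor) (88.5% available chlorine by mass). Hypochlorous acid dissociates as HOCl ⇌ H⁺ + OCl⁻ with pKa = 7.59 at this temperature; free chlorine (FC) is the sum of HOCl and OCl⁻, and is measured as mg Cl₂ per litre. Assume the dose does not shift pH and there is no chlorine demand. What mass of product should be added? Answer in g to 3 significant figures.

[OCl⁻]/[HOCl] = 10^(pH − pKa) = 10^(7.24 − 7.59) = 0.4467; fraction as HOCl = 1/(1 + 0.4467) = 0.6912.
Free chlorine required for 2.75 ppm HOCl: 2.75 / 0.6912 = 3.978 ppm.
FC to add: 3.978 − 0.1 = 3.878 mg/L as Cl₂.
Cl₂ equivalent: 3.878 mg/L × 24,100 L = 93.47 g.
Product at 88.5% available Cl: 93.47 / 0.885 = 105.6 g.

106 g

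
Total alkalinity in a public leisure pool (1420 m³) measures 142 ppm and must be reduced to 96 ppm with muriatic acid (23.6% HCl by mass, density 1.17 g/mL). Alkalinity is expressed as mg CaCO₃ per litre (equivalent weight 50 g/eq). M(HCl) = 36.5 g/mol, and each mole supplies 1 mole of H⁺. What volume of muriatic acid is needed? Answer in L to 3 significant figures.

173 L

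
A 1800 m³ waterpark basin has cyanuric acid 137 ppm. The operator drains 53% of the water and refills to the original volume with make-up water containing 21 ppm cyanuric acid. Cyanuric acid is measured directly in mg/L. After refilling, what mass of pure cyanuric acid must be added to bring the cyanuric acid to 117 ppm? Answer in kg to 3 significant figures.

Volume: 1800 m³ = 1,800,000 L.
After draining 53% and refilling: 137 × 0.47 + 21 × 0.53 = 75.52 ppm.
Deficit to target: 117 − 75.52 = 41.48 mg/L.
Mass: 41.48 mg/L × 1,800,000 L = 74,660 g cyanuric acid.

74.7 kg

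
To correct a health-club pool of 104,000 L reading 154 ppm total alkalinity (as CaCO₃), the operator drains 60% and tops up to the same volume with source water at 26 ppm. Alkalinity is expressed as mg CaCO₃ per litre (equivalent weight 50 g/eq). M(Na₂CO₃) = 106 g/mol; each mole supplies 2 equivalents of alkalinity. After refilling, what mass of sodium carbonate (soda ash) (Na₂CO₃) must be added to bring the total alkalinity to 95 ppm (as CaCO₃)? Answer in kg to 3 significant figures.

1.96 kg

After draining 60% and refilling: 154 × 0.40 + 26 × 0.60 = 77.2 ppm.
Deficit to target: 95 − 77.2 = 17.8 mg/L.
As CaCO₃: 17.8 mg/L × 104,000 L = 1851 g; ÷ 50 g/eq ÷ 2 = 18.51 mol Na₂CO₃.
Mass: 18.51 × 106 = 1962 g.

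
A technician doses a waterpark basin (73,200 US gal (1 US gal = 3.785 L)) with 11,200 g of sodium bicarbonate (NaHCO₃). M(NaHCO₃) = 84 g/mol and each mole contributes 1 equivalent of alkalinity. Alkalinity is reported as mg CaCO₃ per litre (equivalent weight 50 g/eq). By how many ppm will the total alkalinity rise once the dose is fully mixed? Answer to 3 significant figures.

24.1 ppm

Volume: 73,200 US gal × 3.785 L/gal = 277,062 L.
Moles of NaHCO₃: 11,200 g ÷ 84 g/mol = 133.3 mol → 133.3 eq of alkalinity.
As CaCO₃: 133.3 eq × 50 g/eq = 6667 g.
Rise: 6667 g / 277,062 L × 1000 = 24.06 mg/L.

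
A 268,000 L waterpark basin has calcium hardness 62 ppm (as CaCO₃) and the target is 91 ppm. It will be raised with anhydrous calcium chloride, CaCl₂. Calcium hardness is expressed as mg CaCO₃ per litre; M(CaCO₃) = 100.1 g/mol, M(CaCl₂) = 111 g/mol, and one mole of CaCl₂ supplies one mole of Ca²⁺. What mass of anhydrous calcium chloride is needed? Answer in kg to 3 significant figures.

Hardness to add: (91 − 62) = 29 mg/L as CaCO₃ × 268,000 L = 7772 g as CaCO₃.
Moles of Ca²⁺ (1 mol Ca²⁺ ≡ 1 mol CaCO₃): 7772 / 100.1 g/mol = 77.64 mol.
Mass of CaCl₂: 77.64 × 111 = 8618 g.

8.62 kg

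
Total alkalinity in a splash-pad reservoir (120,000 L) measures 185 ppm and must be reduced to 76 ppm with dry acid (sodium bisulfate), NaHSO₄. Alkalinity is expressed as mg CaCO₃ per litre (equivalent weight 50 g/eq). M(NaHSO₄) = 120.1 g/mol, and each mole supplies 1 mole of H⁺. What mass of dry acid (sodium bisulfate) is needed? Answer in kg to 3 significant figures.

Alkalinity to neutralize: (185 − 76) = 109 mg/L as CaCO₃ × 120,000 L = 13,080 g as CaCO₃.
Equivalents of H⁺ required: 13,080 ÷ 50 g/eq = 261.6 eq = 261.6 mol NaHSO₄.
Mass of NaHSO₄: 261.6 × 120.1 = 31,420 g.

31.4 kg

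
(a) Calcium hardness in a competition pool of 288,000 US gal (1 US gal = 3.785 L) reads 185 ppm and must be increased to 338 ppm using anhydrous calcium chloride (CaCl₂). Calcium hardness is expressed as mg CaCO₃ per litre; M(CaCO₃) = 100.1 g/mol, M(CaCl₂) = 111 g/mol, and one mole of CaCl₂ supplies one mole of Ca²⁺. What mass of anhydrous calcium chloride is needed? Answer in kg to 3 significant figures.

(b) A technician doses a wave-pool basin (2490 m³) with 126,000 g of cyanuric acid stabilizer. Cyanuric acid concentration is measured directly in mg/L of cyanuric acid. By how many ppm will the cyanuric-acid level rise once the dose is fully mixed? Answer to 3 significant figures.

(a) 185 kg; (b) 50.6 ppm

(a) Volume: 288,000 US gal × 3.785 L/gal = 1,090,080 L.
(a) Hardness to add: (338 − 185) = 153 mg/L as CaCO₃ × 1,090,080 L = 166,800 g as CaCO₃.
(a) Moles of Ca²⁺ (1 mol Ca²⁺ ≡ 1 mol CaCO₃): 166,800 / 100.1 g/mol = 1666 mol.
(a) Mass of CaCl₂: 1666 × 111 = 184,900 g.

(b) Volume: 2490 m³ = 2,490,000 L.
(b) Rise: 126,000 g / 2,490,000 L × 1000 = 50.6 mg/L.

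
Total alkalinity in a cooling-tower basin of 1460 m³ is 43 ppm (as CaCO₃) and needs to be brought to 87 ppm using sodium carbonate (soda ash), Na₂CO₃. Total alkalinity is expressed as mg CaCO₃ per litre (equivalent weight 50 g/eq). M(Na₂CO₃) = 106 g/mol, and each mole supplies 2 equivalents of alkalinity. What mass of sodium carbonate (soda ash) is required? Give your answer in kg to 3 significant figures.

68.1 kg

Volume: 1460 m³ = 1,460,000 L.
Alkalinity to add: (87 − 43) = 44 mg/L as CaCO₃ × 1,460,000 L = 64,240 g as CaCO₃.
Equivalents: 64,240 g ÷ 50 g/eq = 1285 eq.
Each mole of Na₂CO₃ supplies 2 eq, so 1285 / 2 = 642.4 mol.
Mass: 642.4 mol × 106 g/mol = 68,090 g.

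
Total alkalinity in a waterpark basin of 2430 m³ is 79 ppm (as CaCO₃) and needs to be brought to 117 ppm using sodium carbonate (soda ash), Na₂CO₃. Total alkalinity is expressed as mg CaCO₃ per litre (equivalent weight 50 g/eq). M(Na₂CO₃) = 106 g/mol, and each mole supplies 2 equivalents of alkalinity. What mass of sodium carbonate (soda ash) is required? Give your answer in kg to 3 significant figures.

97.9 kg

Volume: 2430 m³ = 2,430,000 L.
Alkalinity to add: (117 − 79) = 38 mg/L as CaCO₃ × 2,430,000 L = 92,340 g as CaCO₃.
Equivalents: 92,340 g ÷ 50 g/eq = 1847 eq.
Each mole of Na₂CO₃ supplies 2 eq, so 1847 / 2 = 923.4 mol.
Mass: 923.4 mol × 106 g/mol = 97,880 g.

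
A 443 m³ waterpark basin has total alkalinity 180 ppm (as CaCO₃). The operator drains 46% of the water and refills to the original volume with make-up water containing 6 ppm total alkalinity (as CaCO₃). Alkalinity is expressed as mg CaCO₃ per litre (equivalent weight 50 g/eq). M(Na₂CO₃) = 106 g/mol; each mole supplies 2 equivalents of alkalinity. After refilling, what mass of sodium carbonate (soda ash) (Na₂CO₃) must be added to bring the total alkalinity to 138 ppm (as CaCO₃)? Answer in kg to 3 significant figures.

Volume: 443 m³ = 443,000 L.
After draining 46% and refilling: 180 × 0.54 + 6 × 0.46 = 99.96 ppm.
Deficit to target: 138 − 99.96 = 38.04 mg/L.
As CaCO₃: 38.04 mg/L × 443,000 L = 16,850 g; ÷ 50 g/eq ÷ 2 = 168.5 mol Na₂CO₃.
Mass: 168.5 × 106 = 17,860 g.

17.9 kg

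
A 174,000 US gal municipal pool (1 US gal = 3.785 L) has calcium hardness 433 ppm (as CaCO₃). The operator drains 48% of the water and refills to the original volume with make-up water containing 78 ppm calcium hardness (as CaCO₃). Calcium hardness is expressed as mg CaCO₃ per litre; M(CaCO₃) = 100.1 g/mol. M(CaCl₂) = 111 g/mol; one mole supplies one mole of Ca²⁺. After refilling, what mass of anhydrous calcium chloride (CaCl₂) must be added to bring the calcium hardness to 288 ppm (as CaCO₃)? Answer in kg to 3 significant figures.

Volume: 174,000 US gal × 3.785 L/gal = 658,590 L.
After draining 48% and refilling: 433 × 0.52 + 78 × 0.48 = 262.6 ppm.
Deficit to target: 288 − 262.6 = 25.4 mg/L.
As CaCO₃: 25.4 mg/L × 658,590 L = 16,730 g; ÷ 100.1 = 167.1 mol Ca²⁺.
Mass: 167.1 × 111 = 18,550 g.

18.5 kg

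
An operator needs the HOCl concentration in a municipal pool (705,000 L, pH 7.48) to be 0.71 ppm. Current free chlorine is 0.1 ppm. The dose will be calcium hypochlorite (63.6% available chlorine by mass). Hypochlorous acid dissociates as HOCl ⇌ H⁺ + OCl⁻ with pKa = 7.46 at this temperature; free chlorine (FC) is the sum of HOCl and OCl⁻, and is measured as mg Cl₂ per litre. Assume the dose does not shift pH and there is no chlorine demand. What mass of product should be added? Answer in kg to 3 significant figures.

1.50 kg

[OCl⁻]/[HOCl] = 10^(pH − pKa) = 10^(7.48 − 7.46) = 1.047; fraction as HOCl = 1/(1 + 1.047) = 0.4885.
Free chlorine required for 0.71 ppm HOCl: 0.71 / 0.4885 = 1.453 ppm.
FC to add: 1.453 − 0.1 = 1.353 mg/L as Cl₂.
Cl₂ equivalent: 1.353 mg/L × 705,000 L = 954.2 g.
Product at 63.6% available Cl: 954.2 / 0.636 = 1500 g.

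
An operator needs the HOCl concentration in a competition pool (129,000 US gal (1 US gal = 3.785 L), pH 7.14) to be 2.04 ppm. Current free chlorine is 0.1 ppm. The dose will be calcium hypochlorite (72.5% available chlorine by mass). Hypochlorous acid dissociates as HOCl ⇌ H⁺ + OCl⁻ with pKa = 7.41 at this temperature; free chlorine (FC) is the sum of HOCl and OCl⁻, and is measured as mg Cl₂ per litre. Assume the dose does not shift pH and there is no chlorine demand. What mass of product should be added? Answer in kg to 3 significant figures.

2.04 kg

Volume: 129,000 US gal × 3.785 L/gal = 488,265 L.
[OCl⁻]/[HOCl] = 10^(pH − pKa) = 10^(7.14 − 7.41) = 0.537; fraction as HOCl = 1/(1 + 0.537) = 0.6506.
Free chlorine required for 2.04 ppm HOCl: 2.04 / 0.6506 = 3.136 ppm.
FC to add: 3.136 − 0.1 = 3.036 mg/L as Cl₂.
Cl₂ equivalent: 3.036 mg/L × 488,265 L = 1482 g.
Product at 72.5% available Cl: 1482 / 0.725 = 2044 g.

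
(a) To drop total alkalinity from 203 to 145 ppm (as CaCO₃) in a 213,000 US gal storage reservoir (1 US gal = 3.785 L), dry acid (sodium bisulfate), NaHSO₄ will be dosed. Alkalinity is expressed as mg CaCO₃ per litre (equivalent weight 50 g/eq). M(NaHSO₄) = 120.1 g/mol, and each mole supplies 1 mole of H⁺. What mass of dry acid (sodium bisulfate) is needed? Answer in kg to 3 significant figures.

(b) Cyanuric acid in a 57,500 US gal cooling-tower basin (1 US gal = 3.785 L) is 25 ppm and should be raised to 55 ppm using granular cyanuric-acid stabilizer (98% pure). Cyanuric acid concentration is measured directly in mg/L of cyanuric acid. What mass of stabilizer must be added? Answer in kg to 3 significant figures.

(a) Volume: 213,000 US gal × 3.785 L/gal = 806,205 L.
(a) Alkalinity to neutralize: (203 − 145) = 58 mg/L as CaCO₃ × 806,205 L = 46,760 g as CaCO₃.
(a) Equivalents of H⁺ required: 46,760 ÷ 50 g/eq = 935.2 eq = 935.2 mol NaHSO₄.
(a) Mass of NaHSO₄: 935.2 × 120.1 = 112,300 g.

(b) Volume: 57,500 US gal × 3.785 L/gal = 217,638 L.
(b) CYA to add: (55 − 25) = 30 mg/L × 217,638 L = 6529 g cyanuric acid.
(b) At 98% purity: 6529 / 0.98 = 6662 g product.

(a) 112 kg; (b) 6.66 kg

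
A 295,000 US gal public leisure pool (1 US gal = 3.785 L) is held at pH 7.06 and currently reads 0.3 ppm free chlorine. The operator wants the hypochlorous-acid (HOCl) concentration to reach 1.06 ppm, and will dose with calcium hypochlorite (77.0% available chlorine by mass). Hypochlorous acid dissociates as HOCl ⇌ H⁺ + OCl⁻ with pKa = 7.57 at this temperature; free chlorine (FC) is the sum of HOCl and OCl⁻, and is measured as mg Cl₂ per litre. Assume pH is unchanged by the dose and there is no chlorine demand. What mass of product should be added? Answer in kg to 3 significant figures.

Volume: 295,000 US gal × 3.785 L/gal = 1,116,575 L.
[OCl⁻]/[HOCl] = 10^(pH − pKa) = 10^(7.06 − 7.57) = 0.309; fraction as HOCl = 1/(1 + 0.309) = 0.7639.
Free chlorine required for 1.06 ppm HOCl: 1.06 / 0.7639 = 1.388 ppm.
FC to add: 1.388 − 0.3 = 1.088 mg/L as Cl₂.
Cl₂ equivalent: 1.088 mg/L × 1,116,575 L = 1214 g.
Product at 77.0% available Cl: 1214 / 0.77 = 1577 g.

1.58 kg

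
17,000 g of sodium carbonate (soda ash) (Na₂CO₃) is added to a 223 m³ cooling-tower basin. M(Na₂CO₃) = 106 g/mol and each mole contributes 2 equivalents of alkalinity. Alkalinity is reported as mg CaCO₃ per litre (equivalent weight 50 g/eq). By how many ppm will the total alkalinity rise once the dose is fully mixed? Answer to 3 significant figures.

Volume: 223 m³ = 223,000 L.
Moles of Na₂CO₃: 17,000 g ÷ 106 g/mol = 160.4 mol → 320.8 eq of alkalinity.
As CaCO₃: 320.8 eq × 50 g/eq = 16,040 g.
Rise: 16,040 g / 223,000 L × 1000 = 71.92 mg/L.

71.9 ppm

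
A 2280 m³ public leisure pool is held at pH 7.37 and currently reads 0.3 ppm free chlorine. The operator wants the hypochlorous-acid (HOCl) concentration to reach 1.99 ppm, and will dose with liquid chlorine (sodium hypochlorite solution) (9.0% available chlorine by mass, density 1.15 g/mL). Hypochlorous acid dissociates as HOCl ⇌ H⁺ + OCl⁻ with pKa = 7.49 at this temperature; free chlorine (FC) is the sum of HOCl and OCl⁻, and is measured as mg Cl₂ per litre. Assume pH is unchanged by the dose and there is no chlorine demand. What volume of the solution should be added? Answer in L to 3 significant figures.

70.5 L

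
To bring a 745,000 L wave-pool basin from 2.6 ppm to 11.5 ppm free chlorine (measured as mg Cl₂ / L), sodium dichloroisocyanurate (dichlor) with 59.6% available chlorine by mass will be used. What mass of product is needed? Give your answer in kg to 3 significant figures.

Chlorine deficit: 11.5 − 2.6 = 8.9 ppm = 8.9 mg/L as Cl₂.
Cl₂ equivalent needed: 8.9 mg/L × 745,000 L = 6,630,000 mg = 6630 g.
Product at 59.6% available chlorine: 6630 / 0.596 = 11,120 g.

11.1 kg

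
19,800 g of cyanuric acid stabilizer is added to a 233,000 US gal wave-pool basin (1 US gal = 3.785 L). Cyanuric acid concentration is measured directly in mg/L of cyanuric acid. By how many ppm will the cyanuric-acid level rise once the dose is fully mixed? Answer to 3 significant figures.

Volume: 233,000 US gal × 3.785 L/gal = 881,905 L.
Rise: 19,800 g / 881,905 L × 1000 = 22.45 mg/L.

22.5 ppm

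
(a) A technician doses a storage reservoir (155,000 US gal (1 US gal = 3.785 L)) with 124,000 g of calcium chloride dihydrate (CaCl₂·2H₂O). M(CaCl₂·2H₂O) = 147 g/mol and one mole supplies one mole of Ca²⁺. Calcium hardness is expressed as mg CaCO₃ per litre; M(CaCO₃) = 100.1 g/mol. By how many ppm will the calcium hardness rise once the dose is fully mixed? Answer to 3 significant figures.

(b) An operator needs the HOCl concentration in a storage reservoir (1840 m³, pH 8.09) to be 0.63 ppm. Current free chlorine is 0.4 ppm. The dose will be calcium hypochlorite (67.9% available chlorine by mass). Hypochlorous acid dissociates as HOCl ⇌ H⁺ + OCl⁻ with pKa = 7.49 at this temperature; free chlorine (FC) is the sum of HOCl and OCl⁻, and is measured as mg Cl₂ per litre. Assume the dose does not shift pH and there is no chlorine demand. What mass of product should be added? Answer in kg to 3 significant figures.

(a) 144 ppm; (b) 7.42 kg

(a) Volume: 155,000 US gal × 3.785 L/gal = 586,675 L.
(a) Moles of Ca²⁺: 124,000 g ÷ 147 g/mol = 843.5 mol.
(a) As CaCO₃: 843.5 mol × 100.1 g/mol = 84,440 g.
(a) Rise: 84,440 g / 586,675 L × 1000 = 143.9 mg/L.

(b) Volume: 1840 m³ = 1,840,000 L.
(b) [OCl⁻]/[HOCl] = 10^(pH − pKa) = 10^(8.09 − 7.49) = 3.981; fraction as HOCl = 1/(1 + 3.981) = 0.2008.
(b) Free chlorine required for 0.63 ppm HOCl: 0.63 / 0.2008 = 3.138 ppm.
(b) FC to add: 3.138 − 0.4 = 2.738 mg/L as Cl₂.
(b) Cl₂ equivalent: 2.738 mg/L × 1,840,000 L = 5038 g.
(b) Product at 67.9% available Cl: 5038 / 0.679 = 7420 g.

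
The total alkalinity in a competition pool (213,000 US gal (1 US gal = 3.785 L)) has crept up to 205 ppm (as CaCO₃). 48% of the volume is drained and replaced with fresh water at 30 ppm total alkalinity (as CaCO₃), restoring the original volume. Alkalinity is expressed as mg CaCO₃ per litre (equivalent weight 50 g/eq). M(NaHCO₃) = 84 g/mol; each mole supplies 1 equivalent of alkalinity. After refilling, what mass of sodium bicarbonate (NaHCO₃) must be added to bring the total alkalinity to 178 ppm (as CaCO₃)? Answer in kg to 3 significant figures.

77.2 kg

Volume: 213,000 US gal × 3.785 L/gal = 806,205 L.
After draining 48% and refilling: 205 × 0.52 + 30 × 0.48 = 121 ppm.
Deficit to target: 178 − 121 = 57 mg/L.
As CaCO₃: 57 mg/L × 806,205 L = 45,950 g; ÷ 50 g/eq ÷ 1 = 919.1 mol NaHCO₃.
Mass: 919.1 × 84 = 77,200 g.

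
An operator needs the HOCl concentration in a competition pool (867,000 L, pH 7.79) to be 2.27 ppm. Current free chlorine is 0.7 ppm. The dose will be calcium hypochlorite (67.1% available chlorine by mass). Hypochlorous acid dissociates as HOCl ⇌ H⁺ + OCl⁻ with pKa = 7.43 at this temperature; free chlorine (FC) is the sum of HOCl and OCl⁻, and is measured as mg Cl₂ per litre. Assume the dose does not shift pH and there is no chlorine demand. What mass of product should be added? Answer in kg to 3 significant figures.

8.75 kg

[OCl⁻]/[HOCl] = 10^(pH − pKa) = 10^(7.79 − 7.43) = 2.291; fraction as HOCl = 1/(1 + 2.291) = 0.3039.
Free chlorine required for 2.27 ppm HOCl: 2.27 / 0.3039 = 7.47 ppm.
FC to add: 7.47 − 0.7 = 6.77 mg/L as Cl₂.
Cl₂ equivalent: 6.77 mg/L × 867,000 L = 5870 g.
Product at 67.1% available Cl: 5870 / 0.671 = 8748 g.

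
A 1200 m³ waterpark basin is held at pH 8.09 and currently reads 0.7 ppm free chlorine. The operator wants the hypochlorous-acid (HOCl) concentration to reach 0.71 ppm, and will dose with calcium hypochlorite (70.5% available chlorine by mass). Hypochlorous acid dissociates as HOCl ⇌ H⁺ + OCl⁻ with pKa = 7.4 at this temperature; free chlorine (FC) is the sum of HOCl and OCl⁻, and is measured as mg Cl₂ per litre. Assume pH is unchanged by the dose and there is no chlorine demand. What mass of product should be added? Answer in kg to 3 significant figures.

Volume: 1200 m³ = 1,200,000 L.
[OCl⁻]/[HOCl] = 10^(pH − pKa) = 10^(8.09 − 7.4) = 4.898; fraction as HOCl = 1/(1 + 4.898) = 0.1696.
Free chlorine required for 0.71 ppm HOCl: 0.71 / 0.1696 = 4.187 ppm.
FC to add: 4.187 − 0.7 = 3.487 mg/L as Cl₂.
Cl₂ equivalent: 3.487 mg/L × 1,200,000 L = 4185 g.
Product at 70.5% available Cl: 4185 / 0.705 = 5936 g.

5.94 kg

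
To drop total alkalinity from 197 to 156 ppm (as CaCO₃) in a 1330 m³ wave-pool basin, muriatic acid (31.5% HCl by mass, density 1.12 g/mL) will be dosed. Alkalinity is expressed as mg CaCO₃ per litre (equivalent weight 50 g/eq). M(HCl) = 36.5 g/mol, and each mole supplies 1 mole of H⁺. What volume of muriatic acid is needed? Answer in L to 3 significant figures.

113 L

Volume: 1330 m³ = 1,330,000 L.
Alkalinity to neutralize: (197 − 156) = 41 mg/L as CaCO₃ × 1,330,000 L = 54,530 g as CaCO₃.
Equivalents of H⁺ required: 54,530 ÷ 50 g/eq = 1091 eq = 1091 mol HCl.
Mass of HCl: 1091 × 36.5 = 39,810 g.
Mass of 31.5% solution: 39,810 / 0.315 = 126,400 g.
Volume: 126,400 g ÷ 1.12 g/mL = 112,800 mL.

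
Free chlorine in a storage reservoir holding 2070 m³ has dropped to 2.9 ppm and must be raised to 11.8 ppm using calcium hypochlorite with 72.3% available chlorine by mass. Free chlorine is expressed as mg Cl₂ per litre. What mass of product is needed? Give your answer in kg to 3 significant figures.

Volume: 2070 m³ = 2,070,000 L.
Chlorine deficit: 11.8 − 2.9 = 8.9 ppm = 8.9 mg/L as Cl₂.
Cl₂ equivalent needed: 8.9 mg/L × 2,070,000 L = 18,420,000 mg = 18,420 g.
Product at 72.3% available chlorine: 18,420 / 0.723 = 25,480 g.

25.5 kg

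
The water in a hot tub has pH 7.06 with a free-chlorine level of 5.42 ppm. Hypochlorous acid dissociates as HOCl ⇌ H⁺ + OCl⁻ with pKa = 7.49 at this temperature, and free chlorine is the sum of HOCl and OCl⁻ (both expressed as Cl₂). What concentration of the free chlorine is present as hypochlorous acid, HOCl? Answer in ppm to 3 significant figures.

3.95 ppm

[OCl⁻]/[HOCl] = 10^(pH − pKa) = 10^(7.06 − 7.49) = 10^-0.43 = 0.3715.
Fraction as HOCl = 1 / (1 + 0.3715) = 0.7291.
HOCl = 0.7291 × 5.42 ppm = 3.952 ppm.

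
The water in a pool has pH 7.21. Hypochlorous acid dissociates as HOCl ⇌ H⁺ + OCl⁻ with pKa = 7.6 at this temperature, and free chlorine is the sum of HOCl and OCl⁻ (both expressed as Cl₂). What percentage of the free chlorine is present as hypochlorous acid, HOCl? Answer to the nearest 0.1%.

[OCl⁻]/[HOCl] = 10^(pH − pKa) = 10^(7.21 − 7.6) = 10^-0.39 = 0.4074.
Fraction as HOCl = 1 / (1 + 0.4074) = 0.7105.

71.1%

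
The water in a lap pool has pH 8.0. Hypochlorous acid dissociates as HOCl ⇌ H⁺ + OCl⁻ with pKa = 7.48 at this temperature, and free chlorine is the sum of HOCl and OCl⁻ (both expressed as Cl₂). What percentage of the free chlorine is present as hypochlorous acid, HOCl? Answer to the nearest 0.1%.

23.2%

[OCl⁻]/[HOCl] = 10^(pH − pKa) = 10^(8.0 − 7.48) = 10^0.52 = 3.311.
Fraction as HOCl = 1 / (1 + 3.311) = 0.2319.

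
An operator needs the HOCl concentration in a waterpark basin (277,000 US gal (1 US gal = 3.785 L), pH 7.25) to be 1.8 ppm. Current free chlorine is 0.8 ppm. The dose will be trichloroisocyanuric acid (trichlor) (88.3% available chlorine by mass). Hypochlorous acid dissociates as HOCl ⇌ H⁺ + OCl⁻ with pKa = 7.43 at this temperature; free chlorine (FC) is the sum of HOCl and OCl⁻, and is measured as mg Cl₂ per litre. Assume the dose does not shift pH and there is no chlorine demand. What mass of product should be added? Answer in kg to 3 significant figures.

2.60 kg

Volume: 277,000 US gal × 3.785 L/gal = 1,048,445 L.
[OCl⁻]/[HOCl] = 10^(pH − pKa) = 10^(7.25 − 7.43) = 0.6607; fraction as HOCl = 1/(1 + 0.6607) = 0.6022.
Free chlorine required for 1.8 ppm HOCl: 1.8 / 0.6022 = 2.989 ppm.
FC to add: 2.989 − 0.8 = 2.189 mg/L as Cl₂.
Cl₂ equivalent: 2.189 mg/L × 1,048,445 L = 2295 g.
Product at 88.3% available Cl: 2295 / 0.883 = 2599 g.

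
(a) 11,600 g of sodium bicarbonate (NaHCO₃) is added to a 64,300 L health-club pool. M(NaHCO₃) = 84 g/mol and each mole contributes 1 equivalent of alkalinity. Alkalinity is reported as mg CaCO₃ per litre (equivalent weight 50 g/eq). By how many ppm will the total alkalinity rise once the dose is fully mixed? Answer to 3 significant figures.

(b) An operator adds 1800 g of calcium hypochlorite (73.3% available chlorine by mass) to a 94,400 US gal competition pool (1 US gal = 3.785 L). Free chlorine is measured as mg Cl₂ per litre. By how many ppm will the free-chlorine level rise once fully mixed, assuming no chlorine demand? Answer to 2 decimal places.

(a) 107 ppm; (b) 3.69 ppm

(a) Moles of NaHCO₃: 11,600 g ÷ 84 g/mol = 138.1 mol → 138.1 eq of alkalinity.
(a) As CaCO₃: 138.1 eq × 50 g/eq = 6905 g.
(a) Rise: 6905 g / 64,300 L × 1000 = 107.4 mg/L.

(b) Volume: 94,400 US gal × 3.785 L/gal = 357,304 L.
(b) Available chlorine delivered: 1800 g × 0.733 = 1319 g as Cl₂.
(b) Concentration rise: 1319 g / 357,304 L = 3.693 mg/L = 3.69 ppm.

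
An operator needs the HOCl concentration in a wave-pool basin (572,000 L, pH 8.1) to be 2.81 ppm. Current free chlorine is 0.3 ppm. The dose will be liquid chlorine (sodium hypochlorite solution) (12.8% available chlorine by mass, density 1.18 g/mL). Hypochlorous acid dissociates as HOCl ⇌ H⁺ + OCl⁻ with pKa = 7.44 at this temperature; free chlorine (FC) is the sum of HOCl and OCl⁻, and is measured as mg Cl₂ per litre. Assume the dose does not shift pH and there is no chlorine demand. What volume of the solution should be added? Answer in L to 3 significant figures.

[OCl⁻]/[HOCl] = 10^(pH − pKa) = 10^(8.1 − 7.44) = 4.571; fraction as HOCl = 1/(1 + 4.571) = 0.1795.
Free chlorine required for 2.81 ppm HOCl: 2.81 / 0.1795 = 15.65 ppm.
FC to add: 15.65 − 0.3 = 15.35 mg/L as Cl₂.
Cl₂ equivalent: 15.35 mg/L × 572,000 L = 8783 g.
Product at 12.8% available Cl: 8783 / 0.128 = 68,610 g.
Volume: 68,610 g ÷ 1.18 g/mL = 58,150 mL.

58.1 L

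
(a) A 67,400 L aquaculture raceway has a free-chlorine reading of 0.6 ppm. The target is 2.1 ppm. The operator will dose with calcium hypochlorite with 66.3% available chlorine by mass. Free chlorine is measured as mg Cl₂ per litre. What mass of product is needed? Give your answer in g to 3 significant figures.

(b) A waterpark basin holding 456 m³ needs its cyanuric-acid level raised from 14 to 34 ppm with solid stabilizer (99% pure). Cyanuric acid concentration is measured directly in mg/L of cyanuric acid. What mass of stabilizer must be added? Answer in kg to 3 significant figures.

(a) 152 g; (b) 9.21 kg

(a) Chlorine deficit: 2.1 − 0.6 = 1.5 ppm = 1.5 mg/L as Cl₂.
(a) Cl₂ equivalent needed: 1.5 mg/L × 67,400 L = 101,100 mg = 101.1 g.
(a) Product at 66.3% available chlorine: 101.1 / 0.663 = 152.5 g.

(b) Volume: 456 m³ = 456,000 L.
(b) CYA to add: (34 − 14) = 20 mg/L × 456,000 L = 9120 g cyanuric acid.
(b) At 99% purity: 9120 / 0.99 = 9212 g product.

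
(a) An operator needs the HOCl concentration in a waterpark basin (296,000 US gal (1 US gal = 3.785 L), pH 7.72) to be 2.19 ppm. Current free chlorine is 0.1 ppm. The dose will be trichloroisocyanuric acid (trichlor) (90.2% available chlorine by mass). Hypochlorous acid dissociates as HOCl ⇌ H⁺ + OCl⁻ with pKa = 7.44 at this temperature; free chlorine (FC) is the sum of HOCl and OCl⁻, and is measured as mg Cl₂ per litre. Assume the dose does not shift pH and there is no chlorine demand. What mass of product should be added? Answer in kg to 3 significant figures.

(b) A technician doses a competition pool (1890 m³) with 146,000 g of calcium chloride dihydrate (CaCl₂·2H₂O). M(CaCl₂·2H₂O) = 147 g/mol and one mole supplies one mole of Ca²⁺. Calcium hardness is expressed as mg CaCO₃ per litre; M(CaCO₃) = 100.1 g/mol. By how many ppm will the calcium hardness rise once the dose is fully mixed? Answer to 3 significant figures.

(a) 7.78 kg; (b) 52.6 ppm

(a) Volume: 296,000 US gal × 3.785 L/gal = 1,120,360 L.
(a) [OCl⁻]/[HOCl] = 10^(pH − pKa) = 10^(7.72 − 7.44) = 1.905; fraction as HOCl = 1/(1 + 1.905) = 0.3442.
(a) Free chlorine required for 2.19 ppm HOCl: 2.19 / 0.3442 = 6.363 ppm.
(a) FC to add: 6.363 − 0.1 = 6.263 mg/L as Cl₂.
(a) Cl₂ equivalent: 6.263 mg/L × 1,120,360 L = 7017 g.
(a) Product at 90.2% available Cl: 7017 / 0.902 = 7779 g.

(b) Volume: 1890 m³ = 1,890,000 L.
(b) Moles of Ca²⁺: 146,000 g ÷ 147 g/mol = 993.2 mol.
(b) As CaCO₃: 993.2 mol × 100.1 g/mol = 99,420 g.
(b) Rise: 99,420 g / 1,890,000 L × 1000 = 52.6 mg/L.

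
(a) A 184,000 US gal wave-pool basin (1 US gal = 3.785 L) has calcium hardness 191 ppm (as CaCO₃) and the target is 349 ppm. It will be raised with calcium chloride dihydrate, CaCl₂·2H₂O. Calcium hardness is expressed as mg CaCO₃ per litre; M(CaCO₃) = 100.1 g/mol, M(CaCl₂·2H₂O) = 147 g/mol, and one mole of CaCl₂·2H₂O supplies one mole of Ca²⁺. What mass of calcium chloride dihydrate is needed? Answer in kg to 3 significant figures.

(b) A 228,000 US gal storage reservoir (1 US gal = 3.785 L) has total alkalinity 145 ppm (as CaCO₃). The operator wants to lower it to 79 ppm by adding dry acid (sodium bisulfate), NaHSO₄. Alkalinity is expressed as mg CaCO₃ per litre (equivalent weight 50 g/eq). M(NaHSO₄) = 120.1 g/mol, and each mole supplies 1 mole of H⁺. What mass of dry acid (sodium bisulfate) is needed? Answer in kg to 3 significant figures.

(a) 162 kg; (b) 137 kg

(a) Volume: 184,000 US gal × 3.785 L/gal = 696,440 L.
(a) Hardness to add: (349 − 191) = 158 mg/L as CaCO₃ × 696,440 L = 110,000 g as CaCO₃.
(a) Moles of Ca²⁺ (1 mol Ca²⁺ ≡ 1 mol CaCO₃): 110,000 / 100.1 g/mol = 1099 mol.
(a) Mass of CaCl₂·2H₂O: 1099 × 147 = 161,600 g.

(b) Volume: 228,000 US gal × 3.785 L/gal = 862,980 L.
(b) Alkalinity to neutralize: (145 − 79) = 66 mg/L as CaCO₃ × 862,980 L = 56,960 g as CaCO₃.
(b) Equivalents of H⁺ required: 56,960 ÷ 50 g/eq = 1139 eq = 1139 mol NaHSO₄.
(b) Mass of NaHSO₄: 1139 × 120.1 = 136,800 g.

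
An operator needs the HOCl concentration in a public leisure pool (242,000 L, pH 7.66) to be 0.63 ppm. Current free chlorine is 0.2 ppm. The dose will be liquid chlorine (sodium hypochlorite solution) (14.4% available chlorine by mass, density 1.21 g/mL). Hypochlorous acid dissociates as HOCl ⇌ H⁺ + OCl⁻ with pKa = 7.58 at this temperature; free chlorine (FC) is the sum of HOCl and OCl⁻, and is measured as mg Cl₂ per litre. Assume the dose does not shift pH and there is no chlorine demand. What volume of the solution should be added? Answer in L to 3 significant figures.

1.65 L

[OCl⁻]/[HOCl] = 10^(pH − pKa) = 10^(7.66 − 7.58) = 1.202; fraction as HOCl = 1/(1 + 1.202) = 0.4541.
Free chlorine required for 0.63 ppm HOCl: 0.63 / 0.4541 = 1.387 ppm.
FC to add: 1.387 − 0.2 = 1.187 mg/L as Cl₂.
Cl₂ equivalent: 1.187 mg/L × 242,000 L = 287.4 g.
Product at 14.4% available Cl: 287.4 / 0.144 = 1996 g.
Volume: 1996 g ÷ 1.21 g/mL = 1649 mL.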